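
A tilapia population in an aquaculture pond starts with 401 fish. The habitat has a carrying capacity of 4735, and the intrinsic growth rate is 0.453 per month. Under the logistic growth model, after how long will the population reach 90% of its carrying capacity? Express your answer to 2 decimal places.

10.10 months

A = (K − N₀)/N₀ = (4735 − 401)/401 = 10.808.
Solve 4735/(1 + 10.808·e^(−0.453t)) = 4261.5: 1 + 10.808·e^(−0.453t) = 1.1111, so e^(−0.453t) = 0.0102805.
−0.453·t = ln(0.0102805) = -4.5775, so t = 4.5775/0.453 = 10.105.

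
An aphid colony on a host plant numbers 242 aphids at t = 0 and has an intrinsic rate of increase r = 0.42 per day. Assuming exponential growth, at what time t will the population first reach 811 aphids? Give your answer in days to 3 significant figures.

2.88 days

Set N₀·e^(rt) = 811: e^(0.42·t) = 811/242 = 3.3512.
0.42·t = ln(3.3512) = 1.2093, so t = 1.2093/0.42 = 2.8794.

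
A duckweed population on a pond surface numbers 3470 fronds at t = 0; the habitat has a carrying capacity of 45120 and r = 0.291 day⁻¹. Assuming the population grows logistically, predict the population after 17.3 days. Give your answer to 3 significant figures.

A = (K − N₀)/N₀ = (45120 − 3470)/3470 = 12.003.
N(t) = K/(1 + A·e^(−rt)) = 45120/(1 + 12.003×e^(−0.291×17.3)).
e^(−5.034) = 0.0065108; denominator = 1 + 12.003×0.0065108 = 1.0781.
N = 45120/1.0781 = 41849.5.

41800 fronds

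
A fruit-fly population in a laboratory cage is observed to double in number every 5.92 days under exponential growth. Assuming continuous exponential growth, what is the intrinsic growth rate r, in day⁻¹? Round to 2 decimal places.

r = ln(2)/t_d = 0.6931/5.92 = 0.11709.

0.12 per day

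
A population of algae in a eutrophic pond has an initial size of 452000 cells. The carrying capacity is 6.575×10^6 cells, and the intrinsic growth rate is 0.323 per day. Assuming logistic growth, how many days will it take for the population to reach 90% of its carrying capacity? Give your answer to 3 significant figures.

14.9 days

A = (K − N₀)/N₀ = (6.575×10^6 − 452000)/452000 = 13.546.
Solve 6.575×10^6/(1 + 13.546·e^(−0.323t)) = 5.9175×10^6: 1 + 13.546·e^(−0.323t) = 1.1111, so e^(−0.323t) = 0.00820222.
−0.323·t = ln(0.00820222) = -4.8033, so t = 4.8033/0.323 = 14.871.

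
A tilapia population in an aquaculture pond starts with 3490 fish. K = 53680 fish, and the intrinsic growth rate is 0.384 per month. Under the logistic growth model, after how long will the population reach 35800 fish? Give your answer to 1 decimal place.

A = (K − N₀)/N₀ = (53680 − 3490)/3490 = 14.381.
Solve 53680/(1 + 14.381·e^(−0.384t)) = 35800: 1 + 14.381·e^(−0.384t) = 1.4994, so e^(−0.384t) = 0.034729.
−0.384·t = ln(0.034729) = -3.3602, so t = 3.3602/0.384 = 8.7505.

8.8 months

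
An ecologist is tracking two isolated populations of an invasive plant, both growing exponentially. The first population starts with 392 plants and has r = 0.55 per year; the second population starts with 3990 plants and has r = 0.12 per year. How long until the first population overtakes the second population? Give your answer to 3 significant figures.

5.40 years

Set 392·e^(0.55t) = 3990·e^(0.12t).
e^((0.55 − 0.12)t) = 3990/392 → e^(0.43·t) = 10.179.
0.43·t = ln(10.179) = 2.3203, so t = 2.3203/0.43 = 5.396.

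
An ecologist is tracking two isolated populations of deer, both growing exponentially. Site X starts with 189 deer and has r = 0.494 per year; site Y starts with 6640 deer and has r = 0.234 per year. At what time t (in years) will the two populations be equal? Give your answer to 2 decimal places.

13.69 years

Set 189·e^(0.494t) = 6640·e^(0.234t).
e^((0.494 − 0.234)t) = 6640/189 → e^(0.26·t) = 35.132.
0.26·t = ln(35.132) = 3.5591, so t = 3.5591/0.26 = 13.689.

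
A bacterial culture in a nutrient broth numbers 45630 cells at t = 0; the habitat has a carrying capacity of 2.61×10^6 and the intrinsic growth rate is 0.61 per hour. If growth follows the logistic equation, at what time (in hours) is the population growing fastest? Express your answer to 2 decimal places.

6.60 hours

Logistic growth is fastest at N = K/2 = 1.305×10^6.
A = (K − N₀)/N₀ = 56.199. Set K/(1 + A·e^(−rt)) = K/2 → A·e^(−rt) = 1.
e^(−0.61t) = 1/56.199 = 0.0177938, so t = ln(56.199)/0.61 = 4.0289/0.61 = 6.6048.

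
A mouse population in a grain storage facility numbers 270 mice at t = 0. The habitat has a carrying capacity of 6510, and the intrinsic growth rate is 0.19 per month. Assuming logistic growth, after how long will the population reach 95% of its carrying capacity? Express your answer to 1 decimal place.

A = (K − N₀)/N₀ = (6510 − 270)/270 = 23.111.
Solve 6510/(1 + 23.111·e^(−0.19t)) = 6184.5: 1 + 23.111·e^(−0.19t) = 1.0526, so e^(−0.19t) = 0.00227733.
−0.19·t = ln(0.00227733) = -6.0848, so t = 6.0848/0.19 = 32.025.

32.0 months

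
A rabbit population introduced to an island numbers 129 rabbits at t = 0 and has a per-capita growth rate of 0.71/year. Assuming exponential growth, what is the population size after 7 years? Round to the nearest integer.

N(t) = N₀·e^(rt) = 129 × e^(0.71×7) = 129 × e^4.97.
e^4.97 ≈ 144.03, so N ≈ 129 × 144.03 = 18579.5.

18579 rabbits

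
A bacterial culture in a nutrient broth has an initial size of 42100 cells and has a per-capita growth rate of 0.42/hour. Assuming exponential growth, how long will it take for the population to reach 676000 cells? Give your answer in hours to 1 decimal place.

Set N₀·e^(rt) = 676000: e^(0.42·t) = 676000/42100 = 16.057.
0.42·t = ln(16.057) = 2.7761, so t = 2.7761/0.42 = 6.6099.

6.6 hours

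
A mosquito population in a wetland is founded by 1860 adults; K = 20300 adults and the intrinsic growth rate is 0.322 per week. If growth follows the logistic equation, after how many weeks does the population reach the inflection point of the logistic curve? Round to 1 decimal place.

7.1 weeks

Logistic growth is fastest at N = K/2 = 10150.
A = (K − N₀)/N₀ = 9.914. Set K/(1 + A·e^(−rt)) = K/2 → A·e^(−rt) = 1.
e^(−0.322t) = 1/9.914 = 0.100868, so t = ln(9.914)/0.322 = 2.2939/0.322 = 7.1241.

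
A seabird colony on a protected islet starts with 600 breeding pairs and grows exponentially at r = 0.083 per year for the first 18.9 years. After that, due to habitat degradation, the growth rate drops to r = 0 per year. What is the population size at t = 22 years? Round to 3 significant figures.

Phase 1: N(18.9) = 600·e^(0.083×18.9) = 600·e^1.569 = 2880.24.
Phase 2 runs for 22 − 18.9 = 3.1 years at r = 0.
N(22) = 2880.24·e^(0×3.1) = 2880.24·e^0 = 2880.24.

2880 breeding pairs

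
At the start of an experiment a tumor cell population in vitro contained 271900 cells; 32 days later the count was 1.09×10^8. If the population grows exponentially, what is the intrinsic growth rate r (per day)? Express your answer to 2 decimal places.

0.19 per day

From N(t) = N₀·e^(rt): e^(r·32) = 1.09×10^8/271900 = 400.88.
r·32 = ln(400.88) = 5.9937, so r = 5.9937/32 = 0.1873.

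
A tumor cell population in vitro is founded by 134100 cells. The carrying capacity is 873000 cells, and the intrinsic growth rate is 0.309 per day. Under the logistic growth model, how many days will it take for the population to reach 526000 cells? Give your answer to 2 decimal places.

6.87 days

A = (K − N₀)/N₀ = (873000 − 134100)/134100 = 5.5101.
Solve 873000/(1 + 5.5101·e^(−0.309t)) = 526000: 1 + 5.5101·e^(−0.309t) = 1.6597, so e^(−0.309t) = 0.119726.
−0.309·t = ln(0.119726) = -2.1226, so t = 2.1226/0.309 = 6.8691.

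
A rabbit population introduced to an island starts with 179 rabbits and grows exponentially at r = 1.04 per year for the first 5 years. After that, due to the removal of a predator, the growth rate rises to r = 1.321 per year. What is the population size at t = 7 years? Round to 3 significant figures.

456000 rabbits

Phase 1: N(5) = 179·e^(1.04×5) = 179·e^5.2 = 32447.7.
Phase 2 runs for 7 − 5 = 2 years at r = 1.321.
N(7) = 32447.7·e^(1.321×2) = 32447.7·e^2.642 = 455607.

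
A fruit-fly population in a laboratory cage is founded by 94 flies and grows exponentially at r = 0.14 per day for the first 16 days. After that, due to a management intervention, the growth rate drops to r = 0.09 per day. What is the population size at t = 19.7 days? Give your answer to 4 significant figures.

1232 flies

Phase 1: N(16) = 94·e^(0.14×16) = 94·e^2.24 = 882.973.
Phase 2 runs for 19.7 − 16 = 3.7 days at r = 0.09.
N(19.7) = 882.973·e^(0.09×3.7) = 882.973·e^0.333 = 1231.88.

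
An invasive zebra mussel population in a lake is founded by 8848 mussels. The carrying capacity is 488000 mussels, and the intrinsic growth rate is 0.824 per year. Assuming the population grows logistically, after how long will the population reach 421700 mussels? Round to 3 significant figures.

A = (K − N₀)/N₀ = (488000 − 8848)/8848 = 54.154.
Solve 488000/(1 + 54.154·e^(−0.824t)) = 421700: 1 + 54.154·e^(−0.824t) = 1.1572, so e^(−0.824t) = 0.00290323.
−0.824·t = ln(0.00290323) = -5.8419, so t = 5.8419/0.824 = 7.0897.

7.09 years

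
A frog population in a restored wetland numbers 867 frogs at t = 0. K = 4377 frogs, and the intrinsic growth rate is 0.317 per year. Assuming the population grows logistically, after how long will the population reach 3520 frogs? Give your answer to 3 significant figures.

8.87 years

A = (K − N₀)/N₀ = (4377 − 867)/867 = 4.0484.
Solve 4377/(1 + 4.0484·e^(−0.317t)) = 3520: 1 + 4.0484·e^(−0.317t) = 1.2435, so e^(−0.317t) = 0.0601382.
−0.317·t = ln(0.0601382) = -2.8111, so t = 2.8111/0.317 = 8.8679.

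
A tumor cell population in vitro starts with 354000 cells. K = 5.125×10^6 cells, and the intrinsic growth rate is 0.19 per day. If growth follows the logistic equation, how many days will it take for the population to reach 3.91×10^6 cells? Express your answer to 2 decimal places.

19.84 days

A = (K − N₀)/N₀ = (5.125×10^6 − 354000)/354000 = 13.477.
Solve 5.125×10^6/(1 + 13.477·e^(−0.19t)) = 3.91×10^6: 1 + 13.477·e^(−0.19t) = 1.3107, so e^(−0.19t) = 0.0230565.
−0.19·t = ln(0.0230565) = -3.7698, so t = 3.7698/0.19 = 19.841.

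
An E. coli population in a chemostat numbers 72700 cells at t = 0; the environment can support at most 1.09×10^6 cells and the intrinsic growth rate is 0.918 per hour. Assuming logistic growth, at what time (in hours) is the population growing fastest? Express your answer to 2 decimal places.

Logistic growth is fastest at N = K/2 = 545000.
A = (K − N₀)/N₀ = 13.993. Set K/(1 + A·e^(−rt)) = K/2 → A·e^(−rt) = 1.
e^(−0.918t) = 1/13.993 = 0.0714637, so t = ln(13.993)/0.918 = 2.6386/0.918 = 2.8743.

2.87 hours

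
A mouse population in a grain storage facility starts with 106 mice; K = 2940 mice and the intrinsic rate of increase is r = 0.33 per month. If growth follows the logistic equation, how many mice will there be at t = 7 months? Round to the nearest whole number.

A = (K − N₀)/N₀ = (2940 − 106)/106 = 26.736.
N(t) = K/(1 + A·e^(−rt)) = 2940/(1 + 26.736×e^(−0.33×7)).
e^(−2.31) = 0.099261; denominator = 1 + 26.736×0.099261 = 3.6538.
N = 2940/3.6538 = 804.634.

805 mice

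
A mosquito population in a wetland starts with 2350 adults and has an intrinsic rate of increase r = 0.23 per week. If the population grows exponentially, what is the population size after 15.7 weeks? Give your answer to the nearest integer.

N(t) = N₀·e^(rt) = 2350 × e^(0.23×15.7) = 2350 × e^3.611.
e^3.611 ≈ 37.003, so N ≈ 2350 × 37.003 = 86957.1.

86957 adults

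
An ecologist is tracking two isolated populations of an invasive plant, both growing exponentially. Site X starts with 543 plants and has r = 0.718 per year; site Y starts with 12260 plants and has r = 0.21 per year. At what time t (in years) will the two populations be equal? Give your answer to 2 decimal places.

Set 543·e^(0.718t) = 12260·e^(0.21t).
e^((0.718 − 0.21)t) = 12260/543 → e^(0.508·t) = 22.578.
0.508·t = ln(22.578) = 3.117, so t = 3.117/0.508 = 6.1358.

6.14 years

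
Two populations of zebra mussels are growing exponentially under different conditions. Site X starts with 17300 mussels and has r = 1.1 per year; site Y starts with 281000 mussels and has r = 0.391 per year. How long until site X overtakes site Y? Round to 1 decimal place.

Set 17300·e^(1.1t) = 281000·e^(0.391t).
e^((1.1 − 0.391)t) = 281000/17300 → e^(0.709·t) = 16.243.
0.709·t = ln(16.243) = 2.7876, so t = 2.7876/0.709 = 3.9318.

3.9 years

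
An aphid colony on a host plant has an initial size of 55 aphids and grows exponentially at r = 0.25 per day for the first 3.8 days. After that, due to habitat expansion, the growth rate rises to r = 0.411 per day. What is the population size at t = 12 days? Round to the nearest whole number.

Phase 1: N(3.8) = 55·e^(0.25×3.8) = 55·e^0.95 = 142.214.
Phase 2 runs for 12 − 3.8 = 8.2 days at r = 0.411.
N(12) = 142.214·e^(0.411×8.2) = 142.214·e^3.37 = 4136.2.

4136 aphids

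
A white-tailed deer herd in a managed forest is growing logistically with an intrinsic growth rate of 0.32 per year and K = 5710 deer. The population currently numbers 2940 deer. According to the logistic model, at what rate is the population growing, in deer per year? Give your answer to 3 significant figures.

dN/dt = rN(1 − N/K) = 0.32 × 2940 × (1 − 2940/5710).
1 − 2940/5710 = 0.48511; dN/dt = 0.32 × 2940 × 0.48511 = 456.4.

456 deer per year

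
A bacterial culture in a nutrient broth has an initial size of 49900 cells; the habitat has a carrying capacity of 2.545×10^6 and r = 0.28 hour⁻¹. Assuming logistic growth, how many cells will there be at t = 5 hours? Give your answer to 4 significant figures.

A = (K − N₀)/N₀ = (2.545×10^6 − 49900)/49900 = 50.002.
N(t) = K/(1 + A·e^(−rt)) = 2.545×10^6/(1 + 50.002×e^(−0.28×5)).
e^(−1.4) = 0.2466; denominator = 1 + 50.002×0.2466 = 13.33.
N = 2.545×10^6/13.33 = 190918.

190900 cells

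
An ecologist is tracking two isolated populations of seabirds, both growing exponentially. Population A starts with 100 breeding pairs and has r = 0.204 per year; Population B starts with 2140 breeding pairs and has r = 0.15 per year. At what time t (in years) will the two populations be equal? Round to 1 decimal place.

56.7 years

Set 100·e^(0.204t) = 2140·e^(0.15t).
e^((0.204 − 0.15)t) = 2140/100 → e^(0.054·t) = 21.4.
0.054·t = ln(21.4) = 3.0634, so t = 3.0634/0.054 = 56.729.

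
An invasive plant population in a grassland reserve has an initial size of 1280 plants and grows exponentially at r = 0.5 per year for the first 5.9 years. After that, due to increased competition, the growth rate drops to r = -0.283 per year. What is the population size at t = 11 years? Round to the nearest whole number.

5775 plants

Phase 1: N(5.9) = 1280·e^(0.5×5.9) = 1280·e^2.95 = 24455.6.
Phase 2 runs for 11 − 5.9 = 5.1 years at r = -0.283.
N(11) = 24455.6·e^(-0.283×5.1) = 24455.6·e^-1.443 = 5775.13.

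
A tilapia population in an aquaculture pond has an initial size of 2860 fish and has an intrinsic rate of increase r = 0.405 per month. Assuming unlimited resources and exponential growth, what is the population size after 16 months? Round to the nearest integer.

N(t) = N₀·e^(rt) = 2860 × e^(0.405×16) = 2860 × e^6.48.
e^6.48 ≈ 651.97, so N ≈ 2860 × 651.97 = 1.864637×10^6.

1864637 fish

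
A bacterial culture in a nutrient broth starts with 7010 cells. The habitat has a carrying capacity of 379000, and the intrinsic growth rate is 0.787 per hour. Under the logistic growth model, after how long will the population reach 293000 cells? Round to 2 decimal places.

6.60 hours

A = (K − N₀)/N₀ = (379000 − 7010)/7010 = 53.066.
Solve 379000/(1 + 53.066·e^(−0.787t)) = 293000: 1 + 53.066·e^(−0.787t) = 1.2935, so e^(−0.787t) = 0.00553118.
−0.787·t = ln(0.00553118) = -5.1974, so t = 5.1974/0.787 = 6.604.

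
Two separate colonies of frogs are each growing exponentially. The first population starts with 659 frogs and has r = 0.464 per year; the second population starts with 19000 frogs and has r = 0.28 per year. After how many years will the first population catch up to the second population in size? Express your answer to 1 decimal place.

18.3 years

Set 659·e^(0.464t) = 19000·e^(0.28t).
e^((0.464 − 0.28)t) = 19000/659 → e^(0.184·t) = 28.832.
0.184·t = ln(28.832) = 3.3615, so t = 3.3615/0.184 = 18.269.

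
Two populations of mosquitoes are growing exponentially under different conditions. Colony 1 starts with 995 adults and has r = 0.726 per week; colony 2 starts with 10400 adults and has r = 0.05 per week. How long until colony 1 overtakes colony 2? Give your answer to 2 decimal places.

Set 995·e^(0.726t) = 10400·e^(0.05t).
e^((0.726 − 0.05)t) = 10400/995 → e^(0.676·t) = 10.452.
0.676·t = ln(10.452) = 2.3468, so t = 2.3468/0.676 = 3.4716.

3.47 weeks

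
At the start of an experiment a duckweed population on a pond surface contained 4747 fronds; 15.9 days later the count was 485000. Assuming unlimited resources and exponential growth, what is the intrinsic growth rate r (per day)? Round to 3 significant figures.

0.291 per day

From N(t) = N₀·e^(rt): e^(r·15.9) = 485000/4747 = 102.17.
r·15.9 = ln(102.17) = 4.6266, so r = 4.6266/15.9 = 0.29098.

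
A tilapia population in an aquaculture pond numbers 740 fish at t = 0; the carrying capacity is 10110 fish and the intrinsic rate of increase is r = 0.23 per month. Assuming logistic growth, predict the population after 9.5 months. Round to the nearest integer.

4170 fish

A = (K − N₀)/N₀ = (10110 − 740)/740 = 12.662.
N(t) = K/(1 + A·e^(−rt)) = 10110/(1 + 12.662×e^(−0.23×9.5)).
e^(−2.185) = 0.11248; denominator = 1 + 12.662×0.11248 = 2.4242.
N = 10110/2.4242 = 4170.43.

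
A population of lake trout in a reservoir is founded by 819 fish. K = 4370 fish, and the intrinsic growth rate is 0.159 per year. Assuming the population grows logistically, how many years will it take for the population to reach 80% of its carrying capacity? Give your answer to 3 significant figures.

17.9 years

A = (K − N₀)/N₀ = (4370 − 819)/819 = 4.3358.
Solve 4370/(1 + 4.3358·e^(−0.159t)) = 3496: 1 + 4.3358·e^(−0.159t) = 1.25, so e^(−0.159t) = 0.0576598.
−0.159·t = ln(0.0576598) = -2.8532, so t = 2.8532/0.159 = 17.945.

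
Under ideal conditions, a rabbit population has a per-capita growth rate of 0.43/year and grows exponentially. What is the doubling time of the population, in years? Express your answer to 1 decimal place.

1.6 years

Doubling time t_d = ln(2)/r = 0.6931/0.43 = 1.612.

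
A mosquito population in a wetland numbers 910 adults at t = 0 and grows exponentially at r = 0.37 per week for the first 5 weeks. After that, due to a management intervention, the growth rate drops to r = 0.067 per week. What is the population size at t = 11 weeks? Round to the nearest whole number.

8651 adults

Phase 1: N(5) = 910·e^(0.37×5) = 910·e^1.85 = 5787.44.
Phase 2 runs for 11 − 5 = 6 weeks at r = 0.067.
N(11) = 5787.44·e^(0.067×6) = 5787.44·e^0.402 = 8651.12.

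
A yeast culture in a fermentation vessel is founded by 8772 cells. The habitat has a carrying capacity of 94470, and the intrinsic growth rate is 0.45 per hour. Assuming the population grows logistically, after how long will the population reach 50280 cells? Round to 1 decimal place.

A = (K − N₀)/N₀ = (94470 − 8772)/8772 = 9.7695.
Solve 94470/(1 + 9.7695·e^(−0.45t)) = 50280: 1 + 9.7695·e^(−0.45t) = 1.8789, so e^(−0.45t) = 0.0899615.
−0.45·t = ln(0.0899615) = -2.4084, so t = 2.4084/0.45 = 5.3519.

5.4 hours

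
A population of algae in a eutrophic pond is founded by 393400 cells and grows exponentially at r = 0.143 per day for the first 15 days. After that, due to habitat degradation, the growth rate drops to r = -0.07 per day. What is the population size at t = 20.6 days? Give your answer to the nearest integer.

2270662 cells

Phase 1: N(15) = 393400·e^(0.143×15) = 393400·e^2.145 = 3.360439×10^6.
Phase 2 runs for 20.6 − 15 = 5.6 days at r = -0.07.
N(20.6) = 3.360439×10^6·e^(-0.07×5.6) = 3.360439×10^6·e^-0.392 = 2.270662×10^6.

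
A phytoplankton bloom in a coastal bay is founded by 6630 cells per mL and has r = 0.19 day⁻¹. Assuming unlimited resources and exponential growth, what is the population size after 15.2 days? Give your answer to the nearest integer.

N(t) = N₀·e^(rt) = 6630 × e^(0.19×15.2) = 6630 × e^2.888.
e^2.888 ≈ 17.957, so N ≈ 6630 × 17.957 = 119057.

119057 cells per mL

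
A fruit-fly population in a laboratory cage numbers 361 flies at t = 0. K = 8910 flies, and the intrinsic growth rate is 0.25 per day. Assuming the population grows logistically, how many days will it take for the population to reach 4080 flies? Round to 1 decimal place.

A = (K − N₀)/N₀ = (8910 − 361)/361 = 23.681.
Solve 8910/(1 + 23.681·e^(−0.25t)) = 4080: 1 + 23.681·e^(−0.25t) = 2.1838, so e^(−0.25t) = 0.0499895.
−0.25·t = ln(0.0499895) = -2.9959, so t = 2.9959/0.25 = 11.984.

12.0 days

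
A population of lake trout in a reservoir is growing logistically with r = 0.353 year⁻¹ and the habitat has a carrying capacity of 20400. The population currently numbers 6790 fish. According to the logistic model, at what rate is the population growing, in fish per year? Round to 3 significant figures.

1600 fish per year

dN/dt = rN(1 − N/K) = 0.353 × 6790 × (1 − 6790/20400).
1 − 6790/20400 = 0.66716; dN/dt = 0.353 × 6790 × 0.66716 = 1599.1.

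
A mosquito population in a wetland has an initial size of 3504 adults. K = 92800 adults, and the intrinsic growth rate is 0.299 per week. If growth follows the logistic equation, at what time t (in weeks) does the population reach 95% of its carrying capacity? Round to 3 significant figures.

20.7 weeks

A = (K − N₀)/N₀ = (92800 − 3504)/3504 = 25.484.
Solve 92800/(1 + 25.484·e^(−0.299t)) = 88160: 1 + 25.484·e^(−0.299t) = 1.0526, so e^(−0.299t) = 0.00206528.
−0.299·t = ln(0.00206528) = -6.1825, so t = 6.1825/0.299 = 20.677.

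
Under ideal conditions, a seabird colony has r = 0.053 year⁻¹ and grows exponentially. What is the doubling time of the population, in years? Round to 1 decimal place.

13.1 years

Doubling time t_d = ln(2)/r = 0.6931/0.053 = 13.078.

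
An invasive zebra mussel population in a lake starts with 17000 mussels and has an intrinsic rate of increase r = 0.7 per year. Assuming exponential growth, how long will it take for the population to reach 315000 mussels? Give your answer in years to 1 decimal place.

Set N₀·e^(rt) = 315000: e^(0.7·t) = 315000/17000 = 18.529.
0.7·t = ln(18.529) = 2.9194, so t = 2.9194/0.7 = 4.1705.

4.2 years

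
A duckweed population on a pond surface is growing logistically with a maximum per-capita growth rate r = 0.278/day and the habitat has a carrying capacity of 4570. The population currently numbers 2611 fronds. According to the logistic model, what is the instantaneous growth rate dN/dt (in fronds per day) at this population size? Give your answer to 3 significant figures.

311 fronds per day

dN/dt = rN(1 − N/K) = 0.278 × 2611 × (1 − 2611/4570).
1 − 2611/4570 = 0.42867; dN/dt = 0.278 × 2611 × 0.42867 = 311.15.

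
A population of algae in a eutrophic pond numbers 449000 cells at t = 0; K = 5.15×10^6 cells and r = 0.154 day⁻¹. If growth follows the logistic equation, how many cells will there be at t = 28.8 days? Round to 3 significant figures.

4580000 cells

A = (K − N₀)/N₀ = (5.15×10^6 − 449000)/449000 = 10.47.
N(t) = K/(1 + A·e^(−rt)) = 5.15×10^6/(1 + 10.47×e^(−0.154×28.8)).
e^(−4.435) = 0.011853; denominator = 1 + 10.47×0.011853 = 1.1241.
N = 5.15×10^6/1.1241 = 4.581455×10^6.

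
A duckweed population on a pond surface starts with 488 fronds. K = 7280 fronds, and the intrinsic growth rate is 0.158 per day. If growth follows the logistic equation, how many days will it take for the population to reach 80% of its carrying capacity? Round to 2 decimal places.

A = (K − N₀)/N₀ = (7280 − 488)/488 = 13.918.
Solve 7280/(1 + 13.918·e^(−0.158t)) = 5824: 1 + 13.918·e^(−0.158t) = 1.25, so e^(−0.158t) = 0.0179623.
−0.158·t = ln(0.0179623) = -4.0195, so t = 4.0195/0.158 = 25.44.

25.44 days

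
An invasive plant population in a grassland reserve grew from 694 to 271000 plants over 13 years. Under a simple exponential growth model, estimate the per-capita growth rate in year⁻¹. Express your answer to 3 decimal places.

0.459 per year

From N(t) = N₀·e^(rt): e^(r·13) = 271000/694 = 390.49.
r·13 = ln(390.49) = 5.9674, so r = 5.9674/13 = 0.45903.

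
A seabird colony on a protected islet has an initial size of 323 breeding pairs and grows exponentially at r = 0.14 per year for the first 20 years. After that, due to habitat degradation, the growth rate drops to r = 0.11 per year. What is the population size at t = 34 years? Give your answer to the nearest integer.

Phase 1: N(20) = 323·e^(0.14×20) = 323·e^2.8 = 5311.62.
Phase 2 runs for 34 − 20 = 14 years at r = 0.11.
N(34) = 5311.62·e^(0.11×14) = 5311.62·e^1.54 = 24776.5.

24777 breeding pairs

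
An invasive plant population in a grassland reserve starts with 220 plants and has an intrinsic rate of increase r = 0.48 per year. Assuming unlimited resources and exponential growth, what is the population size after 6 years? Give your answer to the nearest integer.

3919 plants

N(t) = N₀·e^(rt) = 220 × e^(0.48×6) = 220 × e^2.88.
e^2.88 ≈ 17.814, so N ≈ 220 × 17.814 = 3919.14.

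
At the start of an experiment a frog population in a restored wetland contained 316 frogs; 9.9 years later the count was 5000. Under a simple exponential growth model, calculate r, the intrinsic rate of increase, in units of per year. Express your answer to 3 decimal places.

From N(t) = N₀·e^(rt): e^(r·9.9) = 5000/316 = 15.823.
r·9.9 = ln(15.823) = 2.7615, so r = 2.7615/9.9 = 0.27893.

0.279 per year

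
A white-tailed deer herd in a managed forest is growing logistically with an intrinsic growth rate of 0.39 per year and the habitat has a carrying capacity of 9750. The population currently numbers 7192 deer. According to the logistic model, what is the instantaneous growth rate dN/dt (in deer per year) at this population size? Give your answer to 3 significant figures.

dN/dt = rN(1 − N/K) = 0.39 × 7192 × (1 − 7192/9750).
1 − 7192/9750 = 0.26236; dN/dt = 0.39 × 7192 × 0.26236 = 735.89.

736 deer per year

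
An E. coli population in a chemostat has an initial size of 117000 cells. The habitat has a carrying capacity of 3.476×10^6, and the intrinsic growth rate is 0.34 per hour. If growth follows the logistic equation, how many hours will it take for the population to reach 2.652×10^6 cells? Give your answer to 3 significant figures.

A = (K − N₀)/N₀ = (3.476×10^6 − 117000)/117000 = 28.709.
Solve 3.476×10^6/(1 + 28.709·e^(−0.34t)) = 2.652×10^6: 1 + 28.709·e^(−0.34t) = 1.3107, so e^(−0.34t) = 0.0108225.
−0.34·t = ln(0.0108225) = -4.5261, so t = 4.5261/0.34 = 13.312.

13.3 hours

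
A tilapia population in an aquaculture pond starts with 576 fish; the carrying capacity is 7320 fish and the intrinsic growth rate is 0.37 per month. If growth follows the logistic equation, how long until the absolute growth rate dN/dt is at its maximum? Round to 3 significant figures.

6.65 months

Logistic growth is fastest at N = K/2 = 3660.
A = (K − N₀)/N₀ = 11.708. Set K/(1 + A·e^(−rt)) = K/2 → A·e^(−rt) = 1.
e^(−0.37t) = 1/11.708 = 0.0854093, so t = ln(11.708)/0.37 = 2.4603/0.37 = 6.6495.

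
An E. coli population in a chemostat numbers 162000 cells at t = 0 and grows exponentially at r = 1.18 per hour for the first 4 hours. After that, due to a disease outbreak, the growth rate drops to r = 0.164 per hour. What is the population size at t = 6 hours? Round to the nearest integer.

Phase 1: N(4) = 162000·e^(1.18×4) = 162000·e^4.72 = 1.817126×10^7.
Phase 2 runs for 6 − 4 = 2 hours at r = 0.164.
N(6) = 1.817126×10^7·e^(0.164×2) = 1.817126×10^7·e^0.328 = 2.522514×10^7.

25225138 cells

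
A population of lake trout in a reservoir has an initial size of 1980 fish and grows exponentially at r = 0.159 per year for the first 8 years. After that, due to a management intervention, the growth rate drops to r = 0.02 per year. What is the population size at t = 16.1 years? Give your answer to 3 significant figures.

Phase 1: N(8) = 1980·e^(0.159×8) = 1980·e^1.272 = 7064.6.
Phase 2 runs for 16.1 − 8 = 8.1 years at r = 0.02.
N(16.1) = 7064.6·e^(0.02×8.1) = 7064.6·e^0.162 = 8306.99.

8310 fish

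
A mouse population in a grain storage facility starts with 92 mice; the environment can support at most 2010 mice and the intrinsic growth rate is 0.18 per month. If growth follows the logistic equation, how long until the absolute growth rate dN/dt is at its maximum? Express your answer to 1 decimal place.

16.9 months

Logistic growth is fastest at N = K/2 = 1005.
A = (K − N₀)/N₀ = 20.848. Set K/(1 + A·e^(−rt)) = K/2 → A·e^(−rt) = 1.
e^(−0.18t) = 1/20.848 = 0.0479666, so t = ln(20.848)/0.18 = 3.0372/0.18 = 16.874.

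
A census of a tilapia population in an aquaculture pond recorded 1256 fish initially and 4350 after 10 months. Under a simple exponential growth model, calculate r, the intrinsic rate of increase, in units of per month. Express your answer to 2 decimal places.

From N(t) = N₀·e^(rt): e^(r·10) = 4350/1256 = 3.4634.
r·10 = ln(3.4634) = 1.2422, so r = 1.2422/10 = 0.12422.

0.12 per month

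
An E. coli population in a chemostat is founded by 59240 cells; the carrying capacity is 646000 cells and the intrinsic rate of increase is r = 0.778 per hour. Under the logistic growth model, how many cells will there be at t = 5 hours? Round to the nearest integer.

537211 cells

A = (K − N₀)/N₀ = (646000 − 59240)/59240 = 9.9048.
N(t) = K/(1 + A·e^(−rt)) = 646000/(1 + 9.9048×e^(−0.778×5)).
e^(−3.89) = 0.020445; denominator = 1 + 9.9048×0.020445 = 1.2025.
N = 646000/1.2025 = 537211.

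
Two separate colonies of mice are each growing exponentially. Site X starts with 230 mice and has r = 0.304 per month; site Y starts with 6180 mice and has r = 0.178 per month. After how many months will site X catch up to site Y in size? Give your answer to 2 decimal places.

Set 230·e^(0.304t) = 6180·e^(0.178t).
e^((0.304 − 0.178)t) = 6180/230 → e^(0.126·t) = 26.87.
0.126·t = ln(26.87) = 3.291, so t = 3.291/0.126 = 26.119.

26.12 months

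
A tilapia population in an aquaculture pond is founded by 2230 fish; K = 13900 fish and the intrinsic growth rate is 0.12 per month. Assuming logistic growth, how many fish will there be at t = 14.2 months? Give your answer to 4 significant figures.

7120 fish

A = (K − N₀)/N₀ = (13900 − 2230)/2230 = 5.2332.
N(t) = K/(1 + A·e^(−rt)) = 13900/(1 + 5.2332×e^(−0.12×14.2)).
e^(−1.704) = 0.18195; denominator = 1 + 5.2332×0.18195 = 1.9522.
N = 13900/1.9522 = 7120.17.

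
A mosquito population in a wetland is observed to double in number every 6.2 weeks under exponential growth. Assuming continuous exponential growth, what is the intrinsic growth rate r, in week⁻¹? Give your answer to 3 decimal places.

0.112 per week

r = ln(2)/t_d = 0.6931/6.2 = 0.1118.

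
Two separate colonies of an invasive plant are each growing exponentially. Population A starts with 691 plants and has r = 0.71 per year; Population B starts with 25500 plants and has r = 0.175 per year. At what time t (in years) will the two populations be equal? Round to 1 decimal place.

Set 691·e^(0.71t) = 25500·e^(0.175t).
e^((0.71 − 0.175)t) = 25500/691 → e^(0.535·t) = 36.903.
0.535·t = ln(36.903) = 3.6083, so t = 3.6083/0.535 = 6.7445.

6.7 years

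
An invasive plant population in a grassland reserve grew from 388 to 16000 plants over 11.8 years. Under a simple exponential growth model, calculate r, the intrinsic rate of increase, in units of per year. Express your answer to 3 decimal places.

From N(t) = N₀·e^(rt): e^(r·11.8) = 16000/388 = 41.237.
r·11.8 = ln(41.237) = 3.7193, so r = 3.7193/11.8 = 0.3152.

0.315 per year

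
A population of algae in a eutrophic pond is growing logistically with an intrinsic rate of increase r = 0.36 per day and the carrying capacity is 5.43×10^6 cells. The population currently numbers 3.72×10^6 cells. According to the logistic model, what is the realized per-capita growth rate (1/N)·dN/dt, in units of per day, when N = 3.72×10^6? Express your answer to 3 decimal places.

0.113 per day

(1/N)·dN/dt = r(1 − N/K) = 0.36 × (1 − 3.72×10^6/5.43×10^6).
= 0.36 × 0.31492 = 0.11337.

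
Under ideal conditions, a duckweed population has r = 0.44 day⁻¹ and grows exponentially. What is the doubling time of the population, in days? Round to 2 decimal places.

1.58 days

Doubling time t_d = ln(2)/r = 0.6931/0.44 = 1.5753.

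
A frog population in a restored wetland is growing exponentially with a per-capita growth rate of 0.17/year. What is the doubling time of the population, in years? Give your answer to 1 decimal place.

Doubling time t_d = ln(2)/r = 0.6931/0.17 = 4.0773.

4.1 years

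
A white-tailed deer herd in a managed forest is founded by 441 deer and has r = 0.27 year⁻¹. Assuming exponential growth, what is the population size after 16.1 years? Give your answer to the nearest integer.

N(t) = N₀·e^(rt) = 441 × e^(0.27×16.1) = 441 × e^4.347.
e^4.347 ≈ 77.246, so N ≈ 441 × 77.246 = 34065.7.

34066 deer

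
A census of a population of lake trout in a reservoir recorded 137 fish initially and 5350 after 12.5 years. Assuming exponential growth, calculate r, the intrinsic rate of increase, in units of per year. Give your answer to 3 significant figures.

From N(t) = N₀·e^(rt): e^(r·12.5) = 5350/137 = 39.051.
r·12.5 = ln(39.051) = 3.6649, so r = 3.6649/12.5 = 0.29319.

0.293 per year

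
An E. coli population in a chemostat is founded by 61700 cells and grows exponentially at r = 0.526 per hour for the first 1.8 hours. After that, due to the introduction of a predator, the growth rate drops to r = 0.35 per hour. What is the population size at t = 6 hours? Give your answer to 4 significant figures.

Phase 1: N(1.8) = 61700·e^(0.526×1.8) = 61700·e^0.9468 = 159029.
Phase 2 runs for 6 − 1.8 = 4.2 hours at r = 0.35.
N(6) = 159029·e^(0.35×4.2) = 159029·e^1.47 = 691653.

691700 cells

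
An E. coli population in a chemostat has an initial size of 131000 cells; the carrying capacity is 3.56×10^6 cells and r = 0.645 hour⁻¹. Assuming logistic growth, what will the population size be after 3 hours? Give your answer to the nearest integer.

A = (K − N₀)/N₀ = (3.56×10^6 − 131000)/131000 = 26.176.
N(t) = K/(1 + A·e^(−rt)) = 3.56×10^6/(1 + 26.176×e^(−0.645×3)).
e^(−1.935) = 0.14442; denominator = 1 + 26.176×0.14442 = 4.7804.
N = 3.56×10^6/4.7804 = 744709.

744709 cells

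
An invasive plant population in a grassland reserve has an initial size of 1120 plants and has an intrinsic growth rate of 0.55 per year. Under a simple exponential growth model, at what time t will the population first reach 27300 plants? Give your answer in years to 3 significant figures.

5.81 years

Set N₀·e^(rt) = 27300: e^(0.55·t) = 27300/1120 = 24.375.
0.55·t = ln(24.375) = 3.1936, so t = 3.1936/0.55 = 5.8065.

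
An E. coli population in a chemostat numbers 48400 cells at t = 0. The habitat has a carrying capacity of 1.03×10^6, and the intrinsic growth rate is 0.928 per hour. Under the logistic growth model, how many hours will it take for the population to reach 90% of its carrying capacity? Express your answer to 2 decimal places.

A = (K − N₀)/N₀ = (1.03×10^6 − 48400)/48400 = 20.281.
Solve 1.03×10^6/(1 + 20.281·e^(−0.928t)) = 927000: 1 + 20.281·e^(−0.928t) = 1.1111, so e^(−0.928t) = 0.00547858.
−0.928·t = ln(0.00547858) = -5.2069, so t = 5.2069/0.928 = 5.6109.

5.61 hours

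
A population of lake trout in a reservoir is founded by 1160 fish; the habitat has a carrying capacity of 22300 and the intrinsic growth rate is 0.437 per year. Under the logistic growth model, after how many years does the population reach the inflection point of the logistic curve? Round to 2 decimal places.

6.64 years

Logistic growth is fastest at N = K/2 = 11150.
A = (K − N₀)/N₀ = 18.224. Set K/(1 + A·e^(−rt)) = K/2 → A·e^(−rt) = 1.
e^(−0.437t) = 1/18.224 = 0.0548723, so t = ln(18.224)/0.437 = 2.9027/0.437 = 6.6424.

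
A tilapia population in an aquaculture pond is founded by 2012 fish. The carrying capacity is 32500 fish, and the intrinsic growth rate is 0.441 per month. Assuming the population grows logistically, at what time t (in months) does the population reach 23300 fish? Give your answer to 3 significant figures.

A = (K − N₀)/N₀ = (32500 − 2012)/2012 = 15.153.
Solve 32500/(1 + 15.153·e^(−0.441t)) = 23300: 1 + 15.153·e^(−0.441t) = 1.3948, so e^(−0.441t) = 0.0260574.
−0.441·t = ln(0.0260574) = -3.6475, so t = 3.6475/0.441 = 8.2709.

8.27 months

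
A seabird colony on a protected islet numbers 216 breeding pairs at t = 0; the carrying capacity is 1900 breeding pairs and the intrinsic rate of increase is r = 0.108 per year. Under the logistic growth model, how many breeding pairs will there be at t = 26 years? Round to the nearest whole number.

1292 breeding pairs

A = (K − N₀)/N₀ = (1900 − 216)/216 = 7.7963.
N(t) = K/(1 + A·e^(−rt)) = 1900/(1 + 7.7963×e^(−0.108×26)).
e^(−2.808) = 0.060326; denominator = 1 + 7.7963×0.060326 = 1.4703.
N = 1900/1.4703 = 1292.24.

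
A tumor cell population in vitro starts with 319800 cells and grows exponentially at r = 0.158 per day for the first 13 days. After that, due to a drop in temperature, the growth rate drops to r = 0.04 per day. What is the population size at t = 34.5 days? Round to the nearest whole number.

5894033 cells

Phase 1: N(13) = 319800·e^(0.158×13) = 319800·e^2.054 = 2.494131×10^6.
Phase 2 runs for 34.5 − 13 = 21.5 days at r = 0.04.
N(34.5) = 2.494131×10^6·e^(0.04×21.5) = 2.494131×10^6·e^0.86 = 5.894033×10^6.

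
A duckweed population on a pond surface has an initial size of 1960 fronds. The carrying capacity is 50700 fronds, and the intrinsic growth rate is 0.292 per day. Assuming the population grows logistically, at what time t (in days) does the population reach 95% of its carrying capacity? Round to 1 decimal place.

21.1 days

A = (K − N₀)/N₀ = (50700 − 1960)/1960 = 24.867.
Solve 50700/(1 + 24.867·e^(−0.292t)) = 48165: 1 + 24.867·e^(−0.292t) = 1.0526, so e^(−0.292t) = 0.00211649.
−0.292·t = ln(0.00211649) = -6.158, so t = 6.158/0.292 = 21.089.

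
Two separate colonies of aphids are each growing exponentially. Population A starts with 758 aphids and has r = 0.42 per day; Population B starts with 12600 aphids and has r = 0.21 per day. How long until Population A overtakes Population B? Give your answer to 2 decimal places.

Set 758·e^(0.42t) = 12600·e^(0.21t).
e^((0.42 − 0.21)t) = 12600/758 → e^(0.21·t) = 16.623.
0.21·t = ln(16.623) = 2.8108, so t = 2.8108/0.21 = 13.385.

13.38 days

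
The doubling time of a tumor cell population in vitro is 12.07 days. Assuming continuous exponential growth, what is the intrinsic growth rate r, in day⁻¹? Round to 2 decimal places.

r = ln(2)/t_d = 0.6931/12.07 = 0.057427.

0.06 per day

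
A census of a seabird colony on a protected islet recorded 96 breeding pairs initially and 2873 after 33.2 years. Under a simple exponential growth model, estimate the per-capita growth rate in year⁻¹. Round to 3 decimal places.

From N(t) = N₀·e^(rt): e^(r·33.2) = 2873/96 = 29.927.
r·33.2 = ln(29.927) = 3.3988, so r = 3.3988/33.2 = 0.10237.

0.102 per year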